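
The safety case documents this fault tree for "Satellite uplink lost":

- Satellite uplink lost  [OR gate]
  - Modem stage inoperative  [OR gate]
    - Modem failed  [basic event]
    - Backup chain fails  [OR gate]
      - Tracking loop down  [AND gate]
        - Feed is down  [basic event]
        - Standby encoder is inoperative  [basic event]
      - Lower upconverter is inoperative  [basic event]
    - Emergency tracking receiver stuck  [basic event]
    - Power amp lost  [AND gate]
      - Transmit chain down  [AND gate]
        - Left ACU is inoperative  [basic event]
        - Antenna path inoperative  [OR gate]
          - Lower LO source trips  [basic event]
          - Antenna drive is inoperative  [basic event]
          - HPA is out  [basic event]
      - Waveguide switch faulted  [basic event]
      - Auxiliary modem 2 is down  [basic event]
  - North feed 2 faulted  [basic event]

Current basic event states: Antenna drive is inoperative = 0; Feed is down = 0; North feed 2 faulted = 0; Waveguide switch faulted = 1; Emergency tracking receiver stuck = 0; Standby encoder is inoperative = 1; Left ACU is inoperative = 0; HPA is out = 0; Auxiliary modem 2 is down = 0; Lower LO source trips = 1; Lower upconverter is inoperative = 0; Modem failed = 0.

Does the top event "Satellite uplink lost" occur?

No

Tracking loop down [AND]: Feed is down=not, Standby encoder is inoperative=occurs → not all inputs occur → does not occur.
Backup chain fails [OR]: Tracking loop down=not, Lower upconverter is inoperative=not → no input occurs → does not occur.
Antenna path inoperative [OR]: Lower LO source trips=occurs, Antenna drive is inoperative=not, HPA is out=not → at least one input occurs → occurs.
Transmit chain down [AND]: Left ACU is inoperative=not, Antenna path inoperative=occurs → not all inputs occur → does not occur.
Power amp lost [AND]: Transmit chain down=not, Waveguide switch faulted=occurs, Auxiliary modem 2 is down=not → not all inputs occur → does not occur.
Modem stage inoperative [OR]: Modem failed=not, Backup chain fails=not, Emergency tracking receiver stuck=not, Power amp lost=not → no input occurs → does not occur.
Satellite uplink lost [OR]: Modem stage inoperative=not, North feed 2 faulted=not → no input occurs → does not occur.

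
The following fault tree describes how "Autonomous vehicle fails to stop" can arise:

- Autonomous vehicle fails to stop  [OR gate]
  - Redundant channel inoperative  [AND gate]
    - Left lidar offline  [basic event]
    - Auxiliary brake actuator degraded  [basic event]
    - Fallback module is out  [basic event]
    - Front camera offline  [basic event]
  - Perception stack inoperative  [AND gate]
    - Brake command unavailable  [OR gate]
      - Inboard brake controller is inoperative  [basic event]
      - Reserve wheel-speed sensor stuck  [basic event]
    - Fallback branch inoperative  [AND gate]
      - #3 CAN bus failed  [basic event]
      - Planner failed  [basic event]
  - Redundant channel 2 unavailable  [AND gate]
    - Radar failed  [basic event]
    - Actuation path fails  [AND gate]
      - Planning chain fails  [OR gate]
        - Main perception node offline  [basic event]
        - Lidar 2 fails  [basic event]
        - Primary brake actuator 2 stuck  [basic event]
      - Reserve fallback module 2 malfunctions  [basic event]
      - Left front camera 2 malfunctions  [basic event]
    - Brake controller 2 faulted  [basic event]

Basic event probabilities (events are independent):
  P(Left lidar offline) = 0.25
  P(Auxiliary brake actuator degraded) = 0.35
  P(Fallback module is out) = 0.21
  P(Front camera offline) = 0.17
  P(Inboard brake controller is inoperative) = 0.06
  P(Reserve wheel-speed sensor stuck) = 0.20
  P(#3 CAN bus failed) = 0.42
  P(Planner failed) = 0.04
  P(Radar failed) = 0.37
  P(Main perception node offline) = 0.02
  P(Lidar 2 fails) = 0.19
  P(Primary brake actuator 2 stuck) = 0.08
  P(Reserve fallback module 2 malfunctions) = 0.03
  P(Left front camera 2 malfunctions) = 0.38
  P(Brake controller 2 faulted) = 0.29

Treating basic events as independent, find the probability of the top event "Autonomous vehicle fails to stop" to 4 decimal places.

P(Redundant channel inoperative) [AND] = 0.25 × 0.35 × 0.21 × 0.17 = 0.003124
P(Brake command unavailable) [OR] = 1 − (1−0.06) × (1−0.20) = 0.248000
P(Fallback branch inoperative) [AND] = 0.42 × 0.04 = 0.016800
P(Perception stack inoperative) [AND] = 0.248000 × 0.016800 = 0.004166
P(Planning chain fails) [OR] = 1 − (1−0.02) × (1−0.19) × (1−0.08) = 0.269704
P(Actuation path fails) [AND] = 0.269704 × 0.03 × 0.38 = 0.003075
P(Redundant channel 2 unavailable) [AND] = 0.37 × 0.003075 × 0.29 = 0.000330
P(Autonomous vehicle fails to stop) [OR] = 1 − (1−0.003124) × (1−0.004166) × (1−0.000330) = 0.007605
Rounded to 4 decimal places: P(Autonomous vehicle fails to stop) ≈ 0.0076.

0.0076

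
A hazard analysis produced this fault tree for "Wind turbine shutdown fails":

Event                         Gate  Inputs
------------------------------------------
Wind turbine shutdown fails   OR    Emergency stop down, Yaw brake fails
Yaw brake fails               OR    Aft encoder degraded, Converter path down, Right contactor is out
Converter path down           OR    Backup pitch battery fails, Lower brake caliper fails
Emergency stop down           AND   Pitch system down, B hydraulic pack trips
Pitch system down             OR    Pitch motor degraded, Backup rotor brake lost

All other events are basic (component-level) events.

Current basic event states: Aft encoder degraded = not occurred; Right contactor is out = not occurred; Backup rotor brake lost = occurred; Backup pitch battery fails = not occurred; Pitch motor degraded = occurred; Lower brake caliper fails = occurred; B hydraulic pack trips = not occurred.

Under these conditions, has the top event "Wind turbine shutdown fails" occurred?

Pitch system down [OR]: Pitch motor degraded=occurs, Backup rotor brake lost=occurs → at least one input occurs → occurs.
Emergency stop down [AND]: Pitch system down=occurs, B hydraulic pack trips=not → not all inputs occur → does not occur.
Converter path down [OR]: Backup pitch battery fails=not, Lower brake caliper fails=occurs → at least one input occurs → occurs.
Yaw brake fails [OR]: Aft encoder degraded=not, Converter path down=occurs, Right contactor is out=not → at least one input occurs → occurs.
Wind turbine shutdown fails [OR]: Emergency stop down=not, Yaw brake fails=occurs → at least one input occurs → occurs.

Yes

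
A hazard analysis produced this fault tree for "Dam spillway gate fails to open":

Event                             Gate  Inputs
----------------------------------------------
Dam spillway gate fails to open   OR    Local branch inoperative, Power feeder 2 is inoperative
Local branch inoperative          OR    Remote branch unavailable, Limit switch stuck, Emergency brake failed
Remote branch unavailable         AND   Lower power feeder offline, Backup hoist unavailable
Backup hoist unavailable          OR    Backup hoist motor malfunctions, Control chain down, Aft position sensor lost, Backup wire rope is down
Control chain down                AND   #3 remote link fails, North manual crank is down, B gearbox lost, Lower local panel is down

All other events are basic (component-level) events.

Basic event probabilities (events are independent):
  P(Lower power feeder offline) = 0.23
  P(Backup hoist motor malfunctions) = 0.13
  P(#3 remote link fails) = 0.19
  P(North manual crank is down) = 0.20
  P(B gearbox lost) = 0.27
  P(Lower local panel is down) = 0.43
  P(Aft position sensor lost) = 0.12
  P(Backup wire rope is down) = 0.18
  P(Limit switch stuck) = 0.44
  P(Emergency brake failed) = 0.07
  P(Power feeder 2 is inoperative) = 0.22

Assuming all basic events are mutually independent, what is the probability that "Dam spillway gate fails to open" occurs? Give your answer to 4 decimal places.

P(Control chain down) [AND] = 0.19 × 0.20 × 0.27 × 0.43 = 0.004412
P(Backup hoist unavailable) [OR] = 1 − (1−0.13) × (1−0.004412) × (1−0.12) × (1−0.18) = 0.374978
P(Remote branch unavailable) [AND] = 0.23 × 0.374978 = 0.086245
P(Local branch inoperative) [OR] = 1 − (1−0.086245) × (1−0.44) × (1−0.07) = 0.524116
P(Dam spillway gate fails to open) [OR] = 1 − (1−0.524116) × (1−0.22) = 0.628810
Rounded to 4 decimal places: P(Dam spillway gate fails to open) ≈ 0.6288.

0.6288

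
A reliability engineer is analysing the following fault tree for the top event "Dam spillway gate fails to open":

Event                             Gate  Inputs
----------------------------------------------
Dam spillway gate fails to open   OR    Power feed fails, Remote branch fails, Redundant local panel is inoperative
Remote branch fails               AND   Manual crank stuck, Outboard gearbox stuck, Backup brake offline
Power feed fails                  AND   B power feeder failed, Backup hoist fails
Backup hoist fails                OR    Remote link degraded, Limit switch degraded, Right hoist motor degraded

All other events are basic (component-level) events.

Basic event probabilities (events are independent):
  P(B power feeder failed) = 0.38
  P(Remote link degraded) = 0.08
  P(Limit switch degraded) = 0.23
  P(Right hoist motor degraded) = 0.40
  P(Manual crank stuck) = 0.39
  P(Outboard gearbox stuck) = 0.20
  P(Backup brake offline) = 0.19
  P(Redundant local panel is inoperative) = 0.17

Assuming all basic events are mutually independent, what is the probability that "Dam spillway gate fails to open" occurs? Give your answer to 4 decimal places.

P(Backup hoist fails) [OR] = 1 − (1−0.08) × (1−0.23) × (1−0.40) = 0.574960
P(Power feed fails) [AND] = 0.38 × 0.574960 = 0.218485
P(Remote branch fails) [AND] = 0.39 × 0.20 × 0.19 = 0.014820
P(Dam spillway gate fails to open) [OR] = 1 − (1−0.218485) × (1−0.014820) × (1−0.17) = 0.360956
Rounded to 4 decimal places: P(Dam spillway gate fails to open) ≈ 0.3610.

0.3610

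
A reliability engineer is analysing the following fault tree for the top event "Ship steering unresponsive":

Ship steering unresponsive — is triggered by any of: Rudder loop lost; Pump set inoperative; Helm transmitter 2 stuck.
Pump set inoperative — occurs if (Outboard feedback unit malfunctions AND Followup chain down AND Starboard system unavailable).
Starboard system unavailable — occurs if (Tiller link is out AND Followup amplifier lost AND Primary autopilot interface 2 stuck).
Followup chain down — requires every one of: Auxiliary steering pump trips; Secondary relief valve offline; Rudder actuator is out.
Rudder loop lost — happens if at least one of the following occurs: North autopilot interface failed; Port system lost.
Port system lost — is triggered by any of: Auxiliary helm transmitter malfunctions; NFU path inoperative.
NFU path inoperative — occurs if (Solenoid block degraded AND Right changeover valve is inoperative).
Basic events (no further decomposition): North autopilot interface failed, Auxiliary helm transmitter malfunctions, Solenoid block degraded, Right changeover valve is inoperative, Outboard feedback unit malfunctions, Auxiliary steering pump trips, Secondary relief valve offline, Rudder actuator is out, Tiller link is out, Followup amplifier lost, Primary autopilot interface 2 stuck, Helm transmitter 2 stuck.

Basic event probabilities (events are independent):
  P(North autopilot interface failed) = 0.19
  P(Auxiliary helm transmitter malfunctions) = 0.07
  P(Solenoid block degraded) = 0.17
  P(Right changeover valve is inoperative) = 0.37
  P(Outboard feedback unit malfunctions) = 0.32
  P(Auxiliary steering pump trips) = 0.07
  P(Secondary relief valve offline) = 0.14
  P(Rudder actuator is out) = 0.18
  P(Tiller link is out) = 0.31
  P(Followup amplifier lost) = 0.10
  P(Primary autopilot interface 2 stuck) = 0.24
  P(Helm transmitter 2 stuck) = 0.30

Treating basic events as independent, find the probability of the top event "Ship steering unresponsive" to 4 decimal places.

0.5059

P(NFU path inoperative) [AND] = 0.17 × 0.37 = 0.062900
P(Port system lost) [OR] = 1 − (1−0.07) × (1−0.062900) = 0.128497
P(Rudder loop lost) [OR] = 1 − (1−0.19) × (1−0.128497) = 0.294083
P(Followup chain down) [AND] = 0.07 × 0.14 × 0.18 = 0.001764
P(Starboard system unavailable) [AND] = 0.31 × 0.10 × 0.24 = 0.007440
P(Pump set inoperative) [AND] = 0.32 × 0.001764 × 0.007440 = 0.000004
P(Ship steering unresponsive) [OR] = 1 − (1−0.294083) × (1−0.000004) × (1−0.30) = 0.505860
Rounded to 4 decimal places: P(Ship steering unresponsive) ≈ 0.5059.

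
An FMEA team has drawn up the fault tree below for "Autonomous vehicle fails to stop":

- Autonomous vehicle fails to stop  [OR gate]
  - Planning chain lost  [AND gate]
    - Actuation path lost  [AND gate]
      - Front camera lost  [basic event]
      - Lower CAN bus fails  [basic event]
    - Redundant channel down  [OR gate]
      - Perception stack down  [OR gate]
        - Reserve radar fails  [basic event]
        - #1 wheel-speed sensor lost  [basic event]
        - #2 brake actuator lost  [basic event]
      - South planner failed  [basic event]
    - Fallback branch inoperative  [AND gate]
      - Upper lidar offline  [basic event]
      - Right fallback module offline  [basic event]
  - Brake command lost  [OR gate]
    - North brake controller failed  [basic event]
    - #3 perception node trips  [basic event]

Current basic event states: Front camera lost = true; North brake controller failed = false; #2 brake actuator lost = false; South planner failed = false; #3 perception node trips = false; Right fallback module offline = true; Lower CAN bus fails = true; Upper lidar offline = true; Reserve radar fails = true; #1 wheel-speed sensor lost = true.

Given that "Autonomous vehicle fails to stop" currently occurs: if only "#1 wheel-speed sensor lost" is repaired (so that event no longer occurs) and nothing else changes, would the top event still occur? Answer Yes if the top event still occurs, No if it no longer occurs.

Yes

Counterfactual: set "#1 wheel-speed sensor lost" to not occurred.
Actuation path lost [AND]: Front camera lost=occurs, Lower CAN bus fails=occurs → all inputs occur → occurs.
Perception stack down [OR]: Reserve radar fails=occurs, #1 wheel-speed sensor lost=not, #2 brake actuator lost=not → at least one input occurs → occurs.
Redundant channel down [OR]: Perception stack down=occurs, South planner failed=not → at least one input occurs → occurs.
Fallback branch inoperative [AND]: Upper lidar offline=occurs, Right fallback module offline=occurs → all inputs occur → occurs.
Planning chain lost [AND]: Actuation path lost=occurs, Redundant channel down=occurs, Fallback branch inoperative=occurs → all inputs occur → occurs.
Brake command lost [OR]: North brake controller failed=not, #3 perception node trips=not → no input occurs → does not occur.
Autonomous vehicle fails to stop [OR]: Planning chain lost=occurs, Brake command lost=not → at least one input occurs → occurs.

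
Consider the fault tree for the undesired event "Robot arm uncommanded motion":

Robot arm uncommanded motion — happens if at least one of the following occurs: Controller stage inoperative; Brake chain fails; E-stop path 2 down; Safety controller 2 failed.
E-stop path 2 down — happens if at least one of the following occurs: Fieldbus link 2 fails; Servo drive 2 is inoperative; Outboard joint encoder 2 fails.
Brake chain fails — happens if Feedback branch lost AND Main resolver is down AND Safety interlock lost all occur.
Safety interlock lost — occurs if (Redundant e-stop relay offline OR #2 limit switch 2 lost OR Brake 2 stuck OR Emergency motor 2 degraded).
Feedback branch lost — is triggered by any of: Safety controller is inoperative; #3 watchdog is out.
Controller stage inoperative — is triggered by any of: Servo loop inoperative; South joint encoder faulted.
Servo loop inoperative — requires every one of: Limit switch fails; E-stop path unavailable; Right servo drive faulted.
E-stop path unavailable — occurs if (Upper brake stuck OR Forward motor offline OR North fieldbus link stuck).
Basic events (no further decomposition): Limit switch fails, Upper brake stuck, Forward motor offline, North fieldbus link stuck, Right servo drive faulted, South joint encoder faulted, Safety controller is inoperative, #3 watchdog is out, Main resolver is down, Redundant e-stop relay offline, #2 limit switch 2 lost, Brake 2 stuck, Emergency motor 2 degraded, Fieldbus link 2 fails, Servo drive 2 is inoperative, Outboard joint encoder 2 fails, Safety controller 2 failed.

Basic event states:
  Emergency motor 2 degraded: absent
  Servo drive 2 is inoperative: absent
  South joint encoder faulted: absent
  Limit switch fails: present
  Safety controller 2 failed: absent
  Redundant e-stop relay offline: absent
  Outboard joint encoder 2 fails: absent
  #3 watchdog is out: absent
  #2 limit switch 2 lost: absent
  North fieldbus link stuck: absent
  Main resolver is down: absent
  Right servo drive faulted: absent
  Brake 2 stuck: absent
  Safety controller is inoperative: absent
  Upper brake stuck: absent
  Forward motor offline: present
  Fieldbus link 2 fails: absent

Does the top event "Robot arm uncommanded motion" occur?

E-stop path unavailable [OR]: Upper brake stuck=not, Forward motor offline=occurs, North fieldbus link stuck=not → at least one input occurs → occurs.
Servo loop inoperative [AND]: Limit switch fails=occurs, E-stop path unavailable=occurs, Right servo drive faulted=not → not all inputs occur → does not occur.
Controller stage inoperative [OR]: Servo loop inoperative=not, South joint encoder faulted=not → no input occurs → does not occur.
Feedback branch lost [OR]: Safety controller is inoperative=not, #3 watchdog is out=not → no input occurs → does not occur.
Safety interlock lost [OR]: Redundant e-stop relay offline=not, #2 limit switch 2 lost=not, Brake 2 stuck=not, Emergency motor 2 degraded=not → no input occurs → does not occur.
Brake chain fails [AND]: Feedback branch lost=not, Main resolver is down=not, Safety interlock lost=not → not all inputs occur → does not occur.
E-stop path 2 down [OR]: Fieldbus link 2 fails=not, Servo drive 2 is inoperative=not, Outboard joint encoder 2 fails=not → no input occurs → does not occur.
Robot arm uncommanded motion [OR]: Controller stage inoperative=not, Brake chain fails=not, E-stop path 2 down=not, Safety controller 2 failed=not → no input occurs → does not occur.

No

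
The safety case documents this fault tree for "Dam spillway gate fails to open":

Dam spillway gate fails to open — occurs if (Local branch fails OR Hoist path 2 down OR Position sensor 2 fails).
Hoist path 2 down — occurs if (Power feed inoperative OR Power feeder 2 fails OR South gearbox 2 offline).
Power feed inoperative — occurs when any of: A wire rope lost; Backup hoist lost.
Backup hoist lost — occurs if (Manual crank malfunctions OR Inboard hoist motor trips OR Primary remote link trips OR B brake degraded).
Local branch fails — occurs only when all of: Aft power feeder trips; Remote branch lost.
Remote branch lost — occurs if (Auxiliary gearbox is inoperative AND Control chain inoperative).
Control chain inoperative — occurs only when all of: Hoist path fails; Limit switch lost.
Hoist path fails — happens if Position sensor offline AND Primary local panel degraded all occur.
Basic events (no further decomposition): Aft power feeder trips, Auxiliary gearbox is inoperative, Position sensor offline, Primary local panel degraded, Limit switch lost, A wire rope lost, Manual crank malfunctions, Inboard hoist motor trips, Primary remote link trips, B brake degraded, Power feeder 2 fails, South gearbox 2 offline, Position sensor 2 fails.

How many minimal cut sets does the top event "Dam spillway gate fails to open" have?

Hoist path fails [AND]: one cut set from each child combined → 1 × 1 = 1 cut set(s).
Control chain inoperative [AND]: one cut set from each child combined → 1 × 1 = 1 cut set(s).
Remote branch lost [AND]: one cut set from each child combined → 1 × 1 = 1 cut set(s).
Local branch fails [AND]: one cut set from each child combined → 1 × 1 = 1 cut set(s).
Backup hoist lost [OR]: union of children's cut sets → 4 cut set(s).
Power feed inoperative [OR]: union of children's cut sets → 5 cut set(s).
Hoist path 2 down [OR]: union of children's cut sets → 7 cut set(s).
Dam spillway gate fails to open [OR]: union of children's cut sets → 9 cut set(s).
Minimal cut sets: {Aft power feeder trips, Auxiliary gearbox is inoperative, Limit switch lost, Position sensor offline, Primary local panel degraded}; {A wire rope lost}; {Manual crank malfunctions}; {Inboard hoist motor trips}; {Primary remote link trips}; {B brake degraded}; {Power feeder 2 fails}; {South gearbox 2 offline}; {Position sensor 2 fails}.

9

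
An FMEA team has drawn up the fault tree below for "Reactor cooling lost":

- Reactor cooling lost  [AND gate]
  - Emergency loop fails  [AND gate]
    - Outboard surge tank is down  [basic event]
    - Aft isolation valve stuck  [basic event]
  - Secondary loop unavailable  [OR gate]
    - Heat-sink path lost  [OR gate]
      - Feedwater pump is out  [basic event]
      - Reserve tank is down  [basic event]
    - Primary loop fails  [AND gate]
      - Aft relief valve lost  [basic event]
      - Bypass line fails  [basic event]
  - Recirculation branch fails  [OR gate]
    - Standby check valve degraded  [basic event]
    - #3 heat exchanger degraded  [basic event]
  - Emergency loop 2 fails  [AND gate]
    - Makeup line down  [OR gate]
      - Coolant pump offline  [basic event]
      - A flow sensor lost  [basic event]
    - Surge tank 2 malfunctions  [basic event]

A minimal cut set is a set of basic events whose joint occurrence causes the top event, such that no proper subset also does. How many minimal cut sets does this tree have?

Emergency loop fails [AND]: one cut set from each child combined → 1 × 1 = 1 cut set(s).
Heat-sink path lost [OR]: union of children's cut sets → 2 cut set(s).
Primary loop fails [AND]: one cut set from each child combined → 1 × 1 = 1 cut set(s).
Secondary loop unavailable [OR]: union of children's cut sets → 3 cut set(s).
Recirculation branch fails [OR]: union of children's cut sets → 2 cut set(s).
Makeup line down [OR]: union of children's cut sets → 2 cut set(s).
Emergency loop 2 fails [AND]: one cut set from each child combined → 2 × 1 = 2 cut set(s).
Reactor cooling lost [AND]: one cut set from each child combined → 1 × 3 × 2 × 2 = 12 cut set(s).

12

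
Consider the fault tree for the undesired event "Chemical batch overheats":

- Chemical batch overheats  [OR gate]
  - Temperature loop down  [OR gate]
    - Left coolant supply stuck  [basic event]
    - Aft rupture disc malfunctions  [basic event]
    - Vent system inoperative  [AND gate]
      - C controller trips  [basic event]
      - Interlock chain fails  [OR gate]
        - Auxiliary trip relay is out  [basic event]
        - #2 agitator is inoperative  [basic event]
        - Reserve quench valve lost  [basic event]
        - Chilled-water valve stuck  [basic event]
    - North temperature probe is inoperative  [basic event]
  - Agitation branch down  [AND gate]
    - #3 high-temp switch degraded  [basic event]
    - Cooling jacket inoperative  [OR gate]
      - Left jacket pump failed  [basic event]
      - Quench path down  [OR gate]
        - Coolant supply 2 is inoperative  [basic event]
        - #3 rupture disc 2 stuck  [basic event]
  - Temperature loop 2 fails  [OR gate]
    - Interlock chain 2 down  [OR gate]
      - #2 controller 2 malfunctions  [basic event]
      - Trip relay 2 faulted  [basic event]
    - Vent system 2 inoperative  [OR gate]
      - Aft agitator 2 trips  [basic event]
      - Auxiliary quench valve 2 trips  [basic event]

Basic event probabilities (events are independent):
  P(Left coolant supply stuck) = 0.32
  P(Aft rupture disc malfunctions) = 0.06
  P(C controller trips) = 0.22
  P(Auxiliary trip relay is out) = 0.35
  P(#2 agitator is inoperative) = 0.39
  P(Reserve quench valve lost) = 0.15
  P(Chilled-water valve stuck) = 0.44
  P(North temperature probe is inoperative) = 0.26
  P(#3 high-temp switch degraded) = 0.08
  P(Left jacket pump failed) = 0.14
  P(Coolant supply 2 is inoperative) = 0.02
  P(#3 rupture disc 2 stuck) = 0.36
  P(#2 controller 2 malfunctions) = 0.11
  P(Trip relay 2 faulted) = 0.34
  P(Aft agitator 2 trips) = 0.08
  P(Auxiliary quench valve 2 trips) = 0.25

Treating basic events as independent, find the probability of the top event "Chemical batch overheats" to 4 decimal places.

P(Interlock chain fails) [OR] = 1 − (1−0.35) × (1−0.39) × (1−0.15) × (1−0.44) = 0.811266
P(Vent system inoperative) [AND] = 0.22 × 0.811266 = 0.178479
P(Temperature loop down) [OR] = 1 − (1−0.32) × (1−0.06) × (1−0.178479) × (1−0.26) = 0.611414
P(Quench path down) [OR] = 1 − (1−0.02) × (1−0.36) = 0.372800
P(Cooling jacket inoperative) [OR] = 1 − (1−0.14) × (1−0.372800) = 0.460608
P(Agitation branch down) [AND] = 0.08 × 0.460608 = 0.036849
P(Interlock chain 2 down) [OR] = 1 − (1−0.11) × (1−0.34) = 0.412600
P(Vent system 2 inoperative) [OR] = 1 − (1−0.08) × (1−0.25) = 0.310000
P(Temperature loop 2 fails) [OR] = 1 − (1−0.412600) × (1−0.310000) = 0.594694
P(Chemical batch overheats) [OR] = 1 − (1−0.611414) × (1−0.036849) × (1−0.594694) = 0.848307
Rounded to 4 decimal places: P(Chemical batch overheats) ≈ 0.8483.

0.8483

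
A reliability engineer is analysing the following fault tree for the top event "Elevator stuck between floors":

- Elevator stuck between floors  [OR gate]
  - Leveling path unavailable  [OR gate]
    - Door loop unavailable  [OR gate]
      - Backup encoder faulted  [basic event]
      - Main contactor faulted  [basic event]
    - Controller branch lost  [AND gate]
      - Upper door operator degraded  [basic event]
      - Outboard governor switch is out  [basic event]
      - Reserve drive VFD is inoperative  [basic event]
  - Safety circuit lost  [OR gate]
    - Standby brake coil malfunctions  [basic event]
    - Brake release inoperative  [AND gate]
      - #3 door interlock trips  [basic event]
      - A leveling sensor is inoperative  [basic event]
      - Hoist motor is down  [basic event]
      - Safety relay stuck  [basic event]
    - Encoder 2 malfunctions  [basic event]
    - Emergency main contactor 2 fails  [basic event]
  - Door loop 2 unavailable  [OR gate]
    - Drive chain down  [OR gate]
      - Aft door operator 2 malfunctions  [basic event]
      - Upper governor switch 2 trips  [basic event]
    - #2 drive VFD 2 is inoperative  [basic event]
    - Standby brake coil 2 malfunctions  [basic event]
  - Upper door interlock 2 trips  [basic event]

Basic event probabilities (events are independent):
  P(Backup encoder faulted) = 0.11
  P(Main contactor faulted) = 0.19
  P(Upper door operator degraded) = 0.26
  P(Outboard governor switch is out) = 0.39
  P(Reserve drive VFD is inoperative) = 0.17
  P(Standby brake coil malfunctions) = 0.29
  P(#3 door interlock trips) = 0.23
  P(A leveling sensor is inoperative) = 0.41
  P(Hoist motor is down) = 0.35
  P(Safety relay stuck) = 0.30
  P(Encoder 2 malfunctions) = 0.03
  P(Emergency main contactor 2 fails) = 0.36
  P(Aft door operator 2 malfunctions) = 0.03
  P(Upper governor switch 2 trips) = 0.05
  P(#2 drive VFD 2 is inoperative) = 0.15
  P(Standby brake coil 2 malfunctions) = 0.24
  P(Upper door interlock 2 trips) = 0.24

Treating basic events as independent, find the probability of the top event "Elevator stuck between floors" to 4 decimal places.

P(Door loop unavailable) [OR] = 1 − (1−0.11) × (1−0.19) = 0.279100
P(Controller branch lost) [AND] = 0.26 × 0.39 × 0.17 = 0.017238
P(Leveling path unavailable) [OR] = 1 − (1−0.279100) × (1−0.017238) = 0.291527
P(Brake release inoperative) [AND] = 0.23 × 0.41 × 0.35 × 0.30 = 0.009902
P(Safety circuit lost) [OR] = 1 − (1−0.29) × (1−0.009902) × (1−0.03) × (1−0.36) = 0.563596
P(Drive chain down) [OR] = 1 − (1−0.03) × (1−0.05) = 0.078500
P(Door loop 2 unavailable) [OR] = 1 − (1−0.078500) × (1−0.15) × (1−0.24) = 0.404711
P(Elevator stuck between floors) [OR] = 1 − (1−0.291527) × (1−0.563596) × (1−0.404711) × (1−0.24) = 0.860121
Rounded to 4 decimal places: P(Elevator stuck between floors) ≈ 0.8601.

0.8601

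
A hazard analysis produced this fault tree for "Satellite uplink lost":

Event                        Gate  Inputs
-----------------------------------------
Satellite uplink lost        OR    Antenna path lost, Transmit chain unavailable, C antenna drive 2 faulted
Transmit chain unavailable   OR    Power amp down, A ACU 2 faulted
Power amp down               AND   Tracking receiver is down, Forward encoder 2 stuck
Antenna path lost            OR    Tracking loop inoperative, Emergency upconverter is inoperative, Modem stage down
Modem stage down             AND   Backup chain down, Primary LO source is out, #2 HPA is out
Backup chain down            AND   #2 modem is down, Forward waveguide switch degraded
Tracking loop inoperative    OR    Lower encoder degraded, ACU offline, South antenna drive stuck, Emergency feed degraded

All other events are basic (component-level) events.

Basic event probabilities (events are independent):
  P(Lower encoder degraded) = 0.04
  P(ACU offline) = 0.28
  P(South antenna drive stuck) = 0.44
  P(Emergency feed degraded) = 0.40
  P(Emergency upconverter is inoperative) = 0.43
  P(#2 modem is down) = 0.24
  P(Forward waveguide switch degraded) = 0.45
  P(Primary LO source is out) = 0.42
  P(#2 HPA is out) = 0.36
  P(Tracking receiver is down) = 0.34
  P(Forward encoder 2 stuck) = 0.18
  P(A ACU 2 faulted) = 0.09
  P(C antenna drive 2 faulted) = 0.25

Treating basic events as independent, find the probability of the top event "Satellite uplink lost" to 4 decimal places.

0.9166

P(Tracking loop inoperative) [OR] = 1 − (1−0.04) × (1−0.28) × (1−0.44) × (1−0.40) = 0.767757
P(Backup chain down) [AND] = 0.24 × 0.45 = 0.108000
P(Modem stage down) [AND] = 0.108000 × 0.42 × 0.36 = 0.016330
P(Antenna path lost) [OR] = 1 − (1−0.767757) × (1−0.43) × (1−0.016330) = 0.869783
P(Power amp down) [AND] = 0.34 × 0.18 = 0.061200
P(Transmit chain unavailable) [OR] = 1 − (1−0.061200) × (1−0.09) = 0.145692
P(Satellite uplink lost) [OR] = 1 − (1−0.869783) × (1−0.145692) × (1−0.25) = 0.916566
Rounded to 4 decimal places: P(Satellite uplink lost) ≈ 0.9166.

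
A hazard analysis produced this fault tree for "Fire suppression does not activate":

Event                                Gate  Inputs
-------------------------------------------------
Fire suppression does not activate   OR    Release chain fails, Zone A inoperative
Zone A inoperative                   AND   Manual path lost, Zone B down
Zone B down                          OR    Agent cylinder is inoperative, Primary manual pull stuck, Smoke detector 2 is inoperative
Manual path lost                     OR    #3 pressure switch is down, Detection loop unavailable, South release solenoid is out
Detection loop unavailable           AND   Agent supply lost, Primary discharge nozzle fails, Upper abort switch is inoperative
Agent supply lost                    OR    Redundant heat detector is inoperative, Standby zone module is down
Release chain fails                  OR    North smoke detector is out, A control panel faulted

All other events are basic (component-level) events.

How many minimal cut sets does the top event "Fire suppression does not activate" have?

Release chain fails [OR]: union of children's cut sets → 2 cut set(s).
Agent supply lost [OR]: union of children's cut sets → 2 cut set(s).
Detection loop unavailable [AND]: one cut set from each child combined → 2 × 1 × 1 = 2 cut set(s).
Manual path lost [OR]: union of children's cut sets → 4 cut set(s).
Zone B down [OR]: union of children's cut sets → 3 cut set(s).
Zone A inoperative [AND]: one cut set from each child combined → 4 × 3 = 12 cut set(s).
Fire suppression does not activate [OR]: union of children's cut sets → 14 cut set(s).

14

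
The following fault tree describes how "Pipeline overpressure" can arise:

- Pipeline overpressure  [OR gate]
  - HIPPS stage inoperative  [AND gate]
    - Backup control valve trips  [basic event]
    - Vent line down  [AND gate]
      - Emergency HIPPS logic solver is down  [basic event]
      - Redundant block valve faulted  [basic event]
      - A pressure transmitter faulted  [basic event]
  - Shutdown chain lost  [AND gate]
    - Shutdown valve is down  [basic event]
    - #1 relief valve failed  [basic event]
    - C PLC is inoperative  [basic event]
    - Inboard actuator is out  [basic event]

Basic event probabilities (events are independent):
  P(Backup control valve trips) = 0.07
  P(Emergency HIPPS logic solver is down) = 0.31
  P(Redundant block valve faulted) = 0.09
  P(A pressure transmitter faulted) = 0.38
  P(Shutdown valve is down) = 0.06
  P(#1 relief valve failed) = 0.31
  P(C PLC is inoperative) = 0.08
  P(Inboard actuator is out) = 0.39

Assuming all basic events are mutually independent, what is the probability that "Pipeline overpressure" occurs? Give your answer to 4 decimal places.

P(Vent line down) [AND] = 0.31 × 0.09 × 0.38 = 0.010602
P(HIPPS stage inoperative) [AND] = 0.07 × 0.010602 = 0.000742
P(Shutdown chain lost) [AND] = 0.06 × 0.31 × 0.08 × 0.39 = 0.000580
P(Pipeline overpressure) [OR] = 1 − (1−0.000742) × (1−0.000580) = 0.001322
Rounded to 4 decimal places: P(Pipeline overpressure) ≈ 0.0013.

0.0013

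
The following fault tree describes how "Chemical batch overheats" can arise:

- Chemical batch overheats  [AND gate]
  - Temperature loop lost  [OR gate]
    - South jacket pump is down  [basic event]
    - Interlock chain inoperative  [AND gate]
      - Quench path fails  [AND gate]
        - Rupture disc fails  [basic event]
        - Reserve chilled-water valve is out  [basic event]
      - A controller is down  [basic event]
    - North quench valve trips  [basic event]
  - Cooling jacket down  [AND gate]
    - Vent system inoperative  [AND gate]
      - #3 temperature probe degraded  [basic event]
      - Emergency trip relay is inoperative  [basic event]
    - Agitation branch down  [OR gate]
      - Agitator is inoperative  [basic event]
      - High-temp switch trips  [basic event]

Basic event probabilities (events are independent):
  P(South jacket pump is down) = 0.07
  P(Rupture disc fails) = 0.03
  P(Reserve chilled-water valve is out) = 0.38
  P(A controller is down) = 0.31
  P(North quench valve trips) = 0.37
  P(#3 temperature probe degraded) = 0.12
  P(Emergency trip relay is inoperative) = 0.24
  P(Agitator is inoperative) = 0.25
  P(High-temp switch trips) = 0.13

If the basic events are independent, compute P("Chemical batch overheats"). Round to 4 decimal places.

0.0042

P(Quench path fails) [AND] = 0.03 × 0.38 = 0.011400
P(Interlock chain inoperative) [AND] = 0.011400 × 0.31 = 0.003534
P(Temperature loop lost) [OR] = 1 − (1−0.07) × (1−0.003534) × (1−0.37) = 0.416171
P(Vent system inoperative) [AND] = 0.12 × 0.24 = 0.028800
P(Agitation branch down) [OR] = 1 − (1−0.25) × (1−0.13) = 0.347500
P(Cooling jacket down) [AND] = 0.028800 × 0.347500 = 0.010008
P(Chemical batch overheats) [AND] = 0.416171 × 0.010008 = 0.004165
Rounded to 4 decimal places: P(Chemical batch overheats) ≈ 0.0042.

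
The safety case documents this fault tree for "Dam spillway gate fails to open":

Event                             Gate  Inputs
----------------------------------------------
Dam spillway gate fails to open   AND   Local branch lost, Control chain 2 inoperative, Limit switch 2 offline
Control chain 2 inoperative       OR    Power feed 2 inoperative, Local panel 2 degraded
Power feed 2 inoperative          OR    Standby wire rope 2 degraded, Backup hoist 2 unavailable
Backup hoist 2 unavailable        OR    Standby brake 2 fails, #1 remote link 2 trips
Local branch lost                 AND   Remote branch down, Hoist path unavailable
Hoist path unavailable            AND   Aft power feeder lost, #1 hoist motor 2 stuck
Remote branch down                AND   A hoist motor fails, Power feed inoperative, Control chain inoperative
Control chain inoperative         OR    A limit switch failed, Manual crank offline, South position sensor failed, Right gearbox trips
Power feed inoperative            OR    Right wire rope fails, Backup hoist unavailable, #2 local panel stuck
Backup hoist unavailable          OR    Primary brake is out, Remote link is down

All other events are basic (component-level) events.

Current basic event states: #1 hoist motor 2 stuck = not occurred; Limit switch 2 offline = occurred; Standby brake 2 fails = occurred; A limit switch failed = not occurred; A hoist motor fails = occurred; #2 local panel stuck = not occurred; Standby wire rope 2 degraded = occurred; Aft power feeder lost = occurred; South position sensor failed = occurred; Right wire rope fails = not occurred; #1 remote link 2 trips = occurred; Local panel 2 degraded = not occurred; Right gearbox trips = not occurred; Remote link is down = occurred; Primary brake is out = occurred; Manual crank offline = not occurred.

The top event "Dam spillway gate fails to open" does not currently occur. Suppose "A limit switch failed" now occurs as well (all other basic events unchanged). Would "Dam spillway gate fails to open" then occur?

No

Counterfactual: set "A limit switch failed" to occurred.
Backup hoist unavailable [OR]: Primary brake is out=occurs, Remote link is down=occurs → at least one input occurs → occurs.
Power feed inoperative [OR]: Right wire rope fails=not, Backup hoist unavailable=occurs, #2 local panel stuck=not → at least one input occurs → occurs.
Control chain inoperative [OR]: A limit switch failed=occurs, Manual crank offline=not, South position sensor failed=occurs, Right gearbox trips=not → at least one input occurs → occurs.
Remote branch down [AND]: A hoist motor fails=occurs, Power feed inoperative=occurs, Control chain inoperative=occurs → all inputs occur → occurs.
Hoist path unavailable [AND]: Aft power feeder lost=occurs, #1 hoist motor 2 stuck=not → not all inputs occur → does not occur.
Local branch lost [AND]: Remote branch down=occurs, Hoist path unavailable=not → not all inputs occur → does not occur.
Backup hoist 2 unavailable [OR]: Standby brake 2 fails=occurs, #1 remote link 2 trips=occurs → at least one input occurs → occurs.
Power feed 2 inoperative [OR]: Standby wire rope 2 degraded=occurs, Backup hoist 2 unavailable=occurs → at least one input occurs → occurs.
Control chain 2 inoperative [OR]: Power feed 2 inoperative=occurs, Local panel 2 degraded=not → at least one input occurs → occurs.
Dam spillway gate fails to open [AND]: Local branch lost=not, Control chain 2 inoperative=occurs, Limit switch 2 offline=occurs → not all inputs occur → does not occur.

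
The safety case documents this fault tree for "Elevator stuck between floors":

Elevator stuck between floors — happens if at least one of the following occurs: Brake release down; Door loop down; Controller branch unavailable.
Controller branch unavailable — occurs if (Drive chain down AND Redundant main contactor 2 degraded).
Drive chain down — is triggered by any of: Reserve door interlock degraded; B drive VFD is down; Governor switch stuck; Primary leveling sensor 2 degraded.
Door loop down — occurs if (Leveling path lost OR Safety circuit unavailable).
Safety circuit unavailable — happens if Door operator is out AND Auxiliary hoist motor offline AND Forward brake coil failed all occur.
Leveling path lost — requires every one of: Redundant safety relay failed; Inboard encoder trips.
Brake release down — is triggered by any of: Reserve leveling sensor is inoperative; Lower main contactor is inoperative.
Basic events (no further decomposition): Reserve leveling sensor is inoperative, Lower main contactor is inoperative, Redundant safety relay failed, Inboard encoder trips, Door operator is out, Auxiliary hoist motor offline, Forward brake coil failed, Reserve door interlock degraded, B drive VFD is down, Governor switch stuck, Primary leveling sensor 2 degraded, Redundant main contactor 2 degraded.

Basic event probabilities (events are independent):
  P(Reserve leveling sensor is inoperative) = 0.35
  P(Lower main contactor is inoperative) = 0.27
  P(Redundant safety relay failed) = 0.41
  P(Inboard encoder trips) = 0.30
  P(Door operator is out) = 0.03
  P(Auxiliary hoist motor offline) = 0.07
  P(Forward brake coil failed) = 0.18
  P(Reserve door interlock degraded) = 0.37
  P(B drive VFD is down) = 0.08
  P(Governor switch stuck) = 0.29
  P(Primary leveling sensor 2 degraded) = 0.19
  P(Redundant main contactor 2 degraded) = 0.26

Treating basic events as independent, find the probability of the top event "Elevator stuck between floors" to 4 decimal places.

0.6561

P(Brake release down) [OR] = 1 − (1−0.35) × (1−0.27) = 0.525500
P(Leveling path lost) [AND] = 0.41 × 0.30 = 0.123000
P(Safety circuit unavailable) [AND] = 0.03 × 0.07 × 0.18 = 0.000378
P(Door loop down) [OR] = 1 − (1−0.123000) × (1−0.000378) = 0.123332
P(Drive chain down) [OR] = 1 − (1−0.37) × (1−0.08) × (1−0.29) × (1−0.19) = 0.666672
P(Controller branch unavailable) [AND] = 0.666672 × 0.26 = 0.173335
P(Elevator stuck between floors) [OR] = 1 − (1−0.525500) × (1−0.123332) × (1−0.173335) = 0.656125
Rounded to 4 decimal places: P(Elevator stuck between floors) ≈ 0.6561.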